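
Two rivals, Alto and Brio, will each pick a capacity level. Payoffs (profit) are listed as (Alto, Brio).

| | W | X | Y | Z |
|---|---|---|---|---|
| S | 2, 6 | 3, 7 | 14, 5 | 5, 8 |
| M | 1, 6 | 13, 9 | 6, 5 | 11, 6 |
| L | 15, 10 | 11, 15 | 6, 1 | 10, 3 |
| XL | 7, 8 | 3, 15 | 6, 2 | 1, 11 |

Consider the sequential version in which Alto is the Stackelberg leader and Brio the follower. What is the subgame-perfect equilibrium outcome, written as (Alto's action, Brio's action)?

(M, X)

Brio best-responds to each possible Alto move:
- S: BR = Z, leader payoff 5.
- M: BR = X, leader payoff 13.
- L: BR = X, leader payoff 11.
- XL: BR = X, leader payoff 3.
Among 5, 13, 11, 3, the best is 13 at M. Subgame-perfect outcome: (M, X) with payoffs (13, 9).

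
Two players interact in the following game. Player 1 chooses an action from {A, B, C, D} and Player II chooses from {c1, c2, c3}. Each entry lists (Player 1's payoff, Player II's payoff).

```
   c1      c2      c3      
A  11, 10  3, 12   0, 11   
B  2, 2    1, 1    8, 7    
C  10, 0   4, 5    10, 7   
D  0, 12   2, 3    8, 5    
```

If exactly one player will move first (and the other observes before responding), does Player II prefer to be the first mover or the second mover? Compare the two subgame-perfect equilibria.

If Player 1 leads: Player II's best replies are A→c2, B→c3, C→c3, D→c1; Player 1's induced payoffs 3, 8, 10, 0; outcome (C, c3), payoffs (10, 7).
If Player II leads: Player 1's best replies are c1→A, c2→C, c3→C; Player II's induced payoffs 10, 5, 7; outcome (A, c1), payoffs (11, 10).
Player II gets 10 moving first and 7 moving second, so Player II prefers to move first.

first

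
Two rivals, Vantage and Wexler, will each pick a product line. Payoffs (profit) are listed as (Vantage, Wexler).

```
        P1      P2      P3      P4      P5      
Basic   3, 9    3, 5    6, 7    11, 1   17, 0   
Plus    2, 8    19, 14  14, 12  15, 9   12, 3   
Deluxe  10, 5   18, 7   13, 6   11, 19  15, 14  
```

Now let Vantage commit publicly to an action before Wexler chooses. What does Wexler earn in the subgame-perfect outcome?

Wexler best-responds to each possible Vantage move:
- Basic: BR = P1, leader payoff 3.
- Plus: BR = P2, leader payoff 19.
- Deluxe: BR = P4, leader payoff 11.
Among 3, 19, 11, the best is 19 at Plus. Subgame-perfect outcome: (Plus, P2) with payoffs (19, 14).

14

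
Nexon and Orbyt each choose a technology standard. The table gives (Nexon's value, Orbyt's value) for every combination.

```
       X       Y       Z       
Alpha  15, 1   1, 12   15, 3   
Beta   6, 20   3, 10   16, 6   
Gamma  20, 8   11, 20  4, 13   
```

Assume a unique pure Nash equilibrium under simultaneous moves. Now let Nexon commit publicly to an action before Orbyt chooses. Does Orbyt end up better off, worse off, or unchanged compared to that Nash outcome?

Solve by backward induction (Nexon leads).
- Alpha: BR = Y, leader payoff 1.
- Beta: BR = X, leader payoff 6.
- Gamma: BR = Y, leader payoff 11.
Among 1, 6, 11, the best is 11 at Gamma. Subgame-perfect outcome: (Gamma, Y) with payoffs (11, 20).
Under simultaneous play:
Nexon's best replies: X→Gamma; Y→Gamma; Z→Beta.
Orbyt's best replies: Alpha→Y; Beta→X; Gamma→Y.
Only (Gamma, Y) has each player best-responding; Nash payoffs (11, 20).
Orbyt earns 20 sequentially versus 20 at the Nash outcome: unchanged.

unchanged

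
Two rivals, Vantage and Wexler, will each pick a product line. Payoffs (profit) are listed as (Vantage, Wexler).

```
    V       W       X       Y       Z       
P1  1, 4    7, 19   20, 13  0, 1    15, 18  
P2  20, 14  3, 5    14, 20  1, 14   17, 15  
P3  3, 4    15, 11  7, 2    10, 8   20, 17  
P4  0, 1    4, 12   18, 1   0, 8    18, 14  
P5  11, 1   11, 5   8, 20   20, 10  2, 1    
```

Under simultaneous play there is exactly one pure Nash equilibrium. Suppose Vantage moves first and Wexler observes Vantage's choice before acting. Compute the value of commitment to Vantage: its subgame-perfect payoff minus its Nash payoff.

0

Work backward from Wexler's decision.
- P1: BR = W, leader payoff 7.
- P2: BR = X, leader payoff 14.
- P3: BR = Z, leader payoff 20.
- P4: BR = Z, leader payoff 18.
- P5: BR = X, leader payoff 8.
Vantage's induced payoffs are 7, 14, 20, 18, 8, so Vantage commits to P3. Subgame-perfect outcome: (P3, Z) with payoffs (20, 17).
For the simultaneous game, intersect best replies.
Vantage's best replies: V→P2; W→P3; X→P1; Y→P5; Z→P3.
Wexler's best replies: P1→W; P2→X; P3→Z; P4→Z; P5→X.
Only (P3, Z) has each player best-responding; Nash payoffs (20, 17).
Vantage's commitment gain: 20 − 20 = 0.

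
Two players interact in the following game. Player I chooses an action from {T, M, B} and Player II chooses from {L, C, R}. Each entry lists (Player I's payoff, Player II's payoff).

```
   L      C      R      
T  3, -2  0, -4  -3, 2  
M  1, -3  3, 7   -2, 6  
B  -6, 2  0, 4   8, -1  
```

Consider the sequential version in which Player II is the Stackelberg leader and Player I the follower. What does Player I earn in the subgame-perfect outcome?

3

Player I best-responds to each possible Player II move:
- L: Player I compares 3, 1, -6 and picks T; Player II would get -2.
- C: Player I compares 0, 3, 0 and picks M; Player II would get 7.
- R: Player I compares -3, -2, 8 and picks B; Player II would get -1.
Maximizing over -2, 7, -1, Player II chooses C. Subgame-perfect outcome: (M, C) with payoffs (3, 7).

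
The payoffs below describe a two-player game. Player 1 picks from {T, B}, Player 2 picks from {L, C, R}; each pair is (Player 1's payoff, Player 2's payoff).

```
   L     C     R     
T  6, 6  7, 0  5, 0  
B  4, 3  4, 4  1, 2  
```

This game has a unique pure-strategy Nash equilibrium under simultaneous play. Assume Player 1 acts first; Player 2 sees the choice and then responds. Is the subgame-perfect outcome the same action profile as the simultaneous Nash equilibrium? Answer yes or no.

yes

Solve by backward induction (Player 1 leads).
- T → Player 2 plays L (best of 6, 0, 0); Player 1 gets 6.
- B → Player 2 plays C (best of 3, 4, 2); Player 1 gets 4.
Maximizing over 6, 4, Player 1 chooses T. Subgame-perfect outcome: (T, L) with payoffs (6, 6).
For the simultaneous game, intersect best replies.
Player 1's best replies: L→T; C→T; R→T.
Player 2's best replies: T→L; B→C.
The unique mutual best reply is (T, L), giving (6, 6).
Sequential outcome (T, L) coincides with the Nash profile (T, L).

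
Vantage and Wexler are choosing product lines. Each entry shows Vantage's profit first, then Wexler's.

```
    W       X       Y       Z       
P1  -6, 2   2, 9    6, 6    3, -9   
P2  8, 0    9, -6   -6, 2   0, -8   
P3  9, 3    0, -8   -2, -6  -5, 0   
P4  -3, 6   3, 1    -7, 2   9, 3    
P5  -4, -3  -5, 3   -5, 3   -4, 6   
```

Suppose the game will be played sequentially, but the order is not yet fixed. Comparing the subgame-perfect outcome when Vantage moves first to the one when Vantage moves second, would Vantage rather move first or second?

first

If Vantage leads: Wexler's best replies are P1→X, P2→Y, P3→W, P4→W, P5→Z; Vantage's induced payoffs 2, -6, 9, -3, -4; outcome (P3, W), payoffs (9, 3).
If Wexler leads: Vantage's best replies are W→P3, X→P2, Y→P1, Z→P4; Wexler's induced payoffs 3, -6, 6, 3; outcome (P1, Y), payoffs (6, 6).
Vantage gets 9 moving first and 6 moving second, so Vantage prefers to move first.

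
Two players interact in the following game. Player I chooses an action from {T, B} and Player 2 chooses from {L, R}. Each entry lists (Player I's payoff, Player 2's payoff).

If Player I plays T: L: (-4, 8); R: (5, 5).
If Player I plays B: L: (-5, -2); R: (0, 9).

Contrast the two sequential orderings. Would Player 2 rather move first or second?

second

If Player I leads: Player 2's best replies are T→L, B→R; Player I's induced payoffs -4, 0; outcome (B, R), payoffs (0, 9).
If Player 2 leads: Player I's best replies are L→T, R→T; Player 2's induced payoffs 8, 5; outcome (T, L), payoffs (-4, 8).
Player 2 gets 8 moving first and 9 moving second, so Player 2 prefers to move second.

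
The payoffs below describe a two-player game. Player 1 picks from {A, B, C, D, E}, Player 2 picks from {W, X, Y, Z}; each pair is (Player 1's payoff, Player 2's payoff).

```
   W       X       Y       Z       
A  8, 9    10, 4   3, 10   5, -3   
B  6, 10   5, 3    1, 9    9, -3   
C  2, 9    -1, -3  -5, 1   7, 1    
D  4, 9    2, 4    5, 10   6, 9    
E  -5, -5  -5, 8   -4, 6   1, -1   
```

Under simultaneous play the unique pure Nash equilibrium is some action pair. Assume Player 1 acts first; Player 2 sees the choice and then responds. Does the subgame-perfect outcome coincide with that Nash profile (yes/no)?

Work backward from Player 2's decision.
- A → Player 2 plays Y (best of 9, 4, 10, -3); Player 1 gets 3.
- B → Player 2 plays W (best of 10, 3, 9, -3); Player 1 gets 6.
- C → Player 2 plays W (best of 9, -3, 1, 1); Player 1 gets 2.
- D → Player 2 plays Y (best of 9, 4, 10, 9); Player 1 gets 5.
- E → Player 2 plays X (best of -5, 8, 6, -1); Player 1 gets -5.
Among 3, 6, 2, 5, -5, the best is 6 at B. Subgame-perfect outcome: (B, W) with payoffs (6, 10).
Now find the simultaneous Nash equilibrium.
Player 1's best replies: W→A; X→A; Y→D; Z→B.
Player 2's best replies: A→Y; B→W; C→W; D→Y; E→X.
Only (D, Y) has each player best-responding; Nash payoffs (5, 10).
Sequential outcome (B, W) differs from the Nash profile (D, Y).

no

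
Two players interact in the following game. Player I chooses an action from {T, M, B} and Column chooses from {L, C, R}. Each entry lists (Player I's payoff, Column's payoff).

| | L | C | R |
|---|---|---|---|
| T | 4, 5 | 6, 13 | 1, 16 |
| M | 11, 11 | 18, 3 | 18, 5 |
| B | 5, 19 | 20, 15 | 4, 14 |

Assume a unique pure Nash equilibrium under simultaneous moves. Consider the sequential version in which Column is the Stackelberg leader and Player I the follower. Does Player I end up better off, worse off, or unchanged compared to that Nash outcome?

better off

Backward induction with Column moving first.
- L: Player I compares 4, 11, 5 and picks M; Column would get 11.
- C: Player I compares 6, 18, 20 and picks B; Column would get 15.
- R: Player I compares 1, 18, 4 and picks M; Column would get 5.
Maximizing over 11, 15, 5, Column chooses C. Subgame-perfect outcome: (B, C) with payoffs (20, 15).
Under simultaneous play:
Player I's best replies: L→M; C→B; R→M.
Column's best replies: T→R; M→L; B→L.
Only (M, L) has each player best-responding; Nash payoffs (11, 11).
Player I earns 20 sequentially versus 11 at the Nash outcome: better off.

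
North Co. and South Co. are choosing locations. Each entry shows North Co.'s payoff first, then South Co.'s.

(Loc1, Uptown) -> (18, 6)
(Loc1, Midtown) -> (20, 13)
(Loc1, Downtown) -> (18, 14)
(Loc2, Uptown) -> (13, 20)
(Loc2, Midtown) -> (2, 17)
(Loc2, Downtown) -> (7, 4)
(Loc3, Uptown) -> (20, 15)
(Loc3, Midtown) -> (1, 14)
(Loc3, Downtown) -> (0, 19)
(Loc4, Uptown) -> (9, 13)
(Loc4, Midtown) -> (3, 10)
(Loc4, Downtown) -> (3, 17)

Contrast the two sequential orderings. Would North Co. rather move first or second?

second

If North Co. leads: South Co.'s best replies are Loc1→Downtown, Loc2→Uptown, Loc3→Downtown, Loc4→Downtown; North Co.'s induced payoffs 18, 13, 0, 3; outcome (Loc1, Downtown), payoffs (18, 14).
If South Co. leads: North Co.'s best replies are Uptown→Loc3, Midtown→Loc1, Downtown→Loc1; South Co.'s induced payoffs 15, 13, 14; outcome (Loc3, Uptown), payoffs (20, 15).
North Co. gets 18 moving first and 20 moving second, so North Co. prefers to move second.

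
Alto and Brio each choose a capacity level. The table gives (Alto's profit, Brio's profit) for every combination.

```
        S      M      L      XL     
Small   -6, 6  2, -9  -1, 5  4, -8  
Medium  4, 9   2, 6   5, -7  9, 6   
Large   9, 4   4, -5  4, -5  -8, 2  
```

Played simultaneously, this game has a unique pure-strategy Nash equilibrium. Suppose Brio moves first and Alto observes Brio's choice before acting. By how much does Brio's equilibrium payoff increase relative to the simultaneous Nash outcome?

Backward induction with Brio moving first.
- S → Alto plays Large (best of -6, 4, 9); Brio gets 4.
- M → Alto plays Large (best of 2, 2, 4); Brio gets -5.
- L → Alto plays Medium (best of -1, 5, 4); Brio gets -7.
- XL → Alto plays Medium (best of 4, 9, -8); Brio gets 6.
Among 4, -5, -7, 6, the best is 6 at XL. Subgame-perfect outcome: (Medium, XL) with payoffs (9, 6).
For the simultaneous game, intersect best replies.
Alto's best replies: S→Large; M→Large; L→Medium; XL→Medium.
Brio's best replies: Small→S; Medium→S; Large→S.
The unique mutual best reply is (Large, S), giving (9, 4).
Brio's commitment gain: 6 − 4 = 2.

2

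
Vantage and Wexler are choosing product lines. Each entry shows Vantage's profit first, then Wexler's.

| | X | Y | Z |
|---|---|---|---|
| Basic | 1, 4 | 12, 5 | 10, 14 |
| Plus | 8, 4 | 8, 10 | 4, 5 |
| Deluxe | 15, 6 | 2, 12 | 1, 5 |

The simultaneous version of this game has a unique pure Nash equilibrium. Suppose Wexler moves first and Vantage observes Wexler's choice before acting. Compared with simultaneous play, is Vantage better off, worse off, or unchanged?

unchanged

Backward induction with Wexler moving first.
- X → Vantage plays Deluxe (best of 1, 8, 15); Wexler gets 6.
- Y → Vantage plays Basic (best of 12, 8, 2); Wexler gets 5.
- Z → Vantage plays Basic (best of 10, 4, 1); Wexler gets 14.
Wexler's induced payoffs are 6, 5, 14, so Wexler commits to Z. Subgame-perfect outcome: (Basic, Z) with payoffs (10, 14).
For the simultaneous game, intersect best replies.
Vantage's best replies: X→Deluxe; Y→Basic; Z→Basic.
Wexler's best replies: Basic→Z; Plus→Y; Deluxe→Y.
The unique mutual best reply is (Basic, Z), giving (10, 14).
Vantage earns 10 sequentially versus 10 at the Nash outcome: unchanged.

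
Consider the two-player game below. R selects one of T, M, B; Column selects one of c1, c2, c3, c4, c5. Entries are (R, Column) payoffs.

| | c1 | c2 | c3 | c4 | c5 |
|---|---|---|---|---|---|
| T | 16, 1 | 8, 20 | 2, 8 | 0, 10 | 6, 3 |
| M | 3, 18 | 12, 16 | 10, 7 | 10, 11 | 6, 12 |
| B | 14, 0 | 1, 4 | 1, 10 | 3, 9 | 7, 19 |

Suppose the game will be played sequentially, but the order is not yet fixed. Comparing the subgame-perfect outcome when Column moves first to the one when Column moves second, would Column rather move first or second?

second

If R leads: Column's best replies are T→c2, M→c1, B→c5; R's induced payoffs 8, 3, 7; outcome (T, c2), payoffs (8, 20).
If Column leads: R's best replies are c1→T, c2→M, c3→M, c4→M, c5→B; Column's induced payoffs 1, 16, 7, 11, 19; outcome (B, c5), payoffs (7, 19).
Column gets 19 moving first and 20 moving second, so Column prefers to move second.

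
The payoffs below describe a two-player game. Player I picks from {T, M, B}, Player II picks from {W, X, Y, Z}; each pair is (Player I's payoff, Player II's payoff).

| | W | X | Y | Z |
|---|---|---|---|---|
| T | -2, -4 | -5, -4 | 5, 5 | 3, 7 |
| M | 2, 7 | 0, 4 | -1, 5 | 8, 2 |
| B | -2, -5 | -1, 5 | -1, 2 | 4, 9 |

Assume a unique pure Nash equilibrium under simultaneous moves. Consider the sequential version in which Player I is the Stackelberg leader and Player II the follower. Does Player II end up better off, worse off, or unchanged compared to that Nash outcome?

better off

Backward induction with Player I moving first.
- T: Player II compares -4, -4, 5, 7 and picks Z; Player I would get 3.
- M: Player II compares 7, 4, 5, 2 and picks W; Player I would get 2.
- B: Player II compares -5, 5, 2, 9 and picks Z; Player I would get 4.
Maximizing over 3, 2, 4, Player I chooses B. Subgame-perfect outcome: (B, Z) with payoffs (4, 9).
For the simultaneous game, intersect best replies.
Player I's best replies: W→M; X→M; Y→T; Z→M.
Player II's best replies: T→Z; M→W; B→Z.
The unique mutual best reply is (M, W), giving (2, 7).
Player II earns 9 sequentially versus 7 at the Nash outcome: better off.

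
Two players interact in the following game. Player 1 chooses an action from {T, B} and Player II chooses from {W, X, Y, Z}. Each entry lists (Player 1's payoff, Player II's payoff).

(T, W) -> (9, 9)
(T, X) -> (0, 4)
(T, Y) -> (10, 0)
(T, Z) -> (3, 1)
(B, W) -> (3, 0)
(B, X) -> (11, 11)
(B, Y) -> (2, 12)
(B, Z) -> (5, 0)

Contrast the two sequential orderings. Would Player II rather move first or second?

If Player 1 leads: Player II's best replies are T→W, B→Y; Player 1's induced payoffs 9, 2; outcome (T, W), payoffs (9, 9).
If Player II leads: Player 1's best replies are W→T, X→B, Y→T, Z→B; Player II's induced payoffs 9, 11, 0, 0; outcome (B, X), payoffs (11, 11).
Player II gets 11 moving first and 9 moving second, so Player II prefers to move first.

first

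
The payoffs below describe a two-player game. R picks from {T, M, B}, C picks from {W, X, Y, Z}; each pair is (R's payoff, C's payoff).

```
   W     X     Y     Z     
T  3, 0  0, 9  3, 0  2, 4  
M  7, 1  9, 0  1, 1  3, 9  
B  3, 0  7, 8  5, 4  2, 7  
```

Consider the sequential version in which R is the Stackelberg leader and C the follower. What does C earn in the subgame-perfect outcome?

C best-responds to each possible R move:
- T → C plays X (best of 0, 9, 0, 4); R gets 0.
- M → C plays Z (best of 1, 0, 1, 9); R gets 3.
- B → C plays X (best of 0, 8, 4, 7); R gets 7.
Maximizing over 0, 3, 7, R chooses B. Subgame-perfect outcome: (B, X) with payoffs (7, 8).

8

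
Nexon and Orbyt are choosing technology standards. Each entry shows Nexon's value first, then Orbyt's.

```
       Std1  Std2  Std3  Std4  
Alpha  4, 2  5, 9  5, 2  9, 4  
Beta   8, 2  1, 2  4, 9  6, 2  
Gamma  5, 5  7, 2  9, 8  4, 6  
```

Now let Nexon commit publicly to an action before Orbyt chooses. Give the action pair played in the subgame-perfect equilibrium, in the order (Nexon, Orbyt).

Orbyt best-responds to each possible Nexon move:
- Alpha: BR = Std2, leader payoff 5.
- Beta: BR = Std3, leader payoff 4.
- Gamma: BR = Std3, leader payoff 9.
Among 5, 4, 9, the best is 9 at Gamma. Subgame-perfect outcome: (Gamma, Std3) with payoffs (9, 8).

(Gamma, Std3)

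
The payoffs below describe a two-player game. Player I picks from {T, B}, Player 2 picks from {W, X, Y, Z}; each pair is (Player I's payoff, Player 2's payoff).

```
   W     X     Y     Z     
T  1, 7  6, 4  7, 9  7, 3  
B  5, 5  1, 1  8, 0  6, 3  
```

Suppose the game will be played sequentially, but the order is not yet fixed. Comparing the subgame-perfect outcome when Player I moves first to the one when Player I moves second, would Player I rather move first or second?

If Player I leads: Player 2's best replies are T→Y, B→W; Player I's induced payoffs 7, 5; outcome (T, Y), payoffs (7, 9).
If Player 2 leads: Player I's best replies are W→B, X→T, Y→B, Z→T; Player 2's induced payoffs 5, 4, 0, 3; outcome (B, W), payoffs (5, 5).
Player I gets 7 moving first and 5 moving second, so Player I prefers to move first.

first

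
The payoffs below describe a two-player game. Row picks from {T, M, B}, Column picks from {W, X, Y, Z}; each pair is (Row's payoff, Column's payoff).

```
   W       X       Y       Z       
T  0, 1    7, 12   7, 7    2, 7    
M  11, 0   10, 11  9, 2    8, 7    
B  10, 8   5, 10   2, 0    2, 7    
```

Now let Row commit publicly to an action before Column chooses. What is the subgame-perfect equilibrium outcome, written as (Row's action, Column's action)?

Column best-responds to each possible Row move:
- T: BR = X, leader payoff 7.
- M: BR = X, leader payoff 10.
- B: BR = X, leader payoff 5.
Row's induced payoffs are 7, 10, 5, so Row commits to M. Subgame-perfect outcome: (M, X) with payoffs (10, 11).

(M, X)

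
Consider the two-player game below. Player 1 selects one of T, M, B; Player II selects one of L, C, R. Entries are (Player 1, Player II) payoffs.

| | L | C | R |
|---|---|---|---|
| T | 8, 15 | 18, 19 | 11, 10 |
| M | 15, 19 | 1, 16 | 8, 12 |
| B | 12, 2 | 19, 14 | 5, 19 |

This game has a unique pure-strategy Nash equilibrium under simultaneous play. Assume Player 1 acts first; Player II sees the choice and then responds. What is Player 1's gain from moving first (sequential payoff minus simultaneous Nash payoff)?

3

Work backward from Player II's decision.
- T → Player II plays C (best of 15, 19, 10); Player 1 gets 18.
- M → Player II plays L (best of 19, 16, 12); Player 1 gets 15.
- B → Player II plays R (best of 2, 14, 19); Player 1 gets 5.
Maximizing over 18, 15, 5, Player 1 chooses T. Subgame-perfect outcome: (T, C) with payoffs (18, 19).
For the simultaneous game, intersect best replies.
Player 1's best replies: L→M; C→B; R→T.
Player II's best replies: T→C; M→L; B→R.
Only (M, L) has each player best-responding; Nash payoffs (15, 19).
Player 1's commitment gain: 18 − 15 = 3.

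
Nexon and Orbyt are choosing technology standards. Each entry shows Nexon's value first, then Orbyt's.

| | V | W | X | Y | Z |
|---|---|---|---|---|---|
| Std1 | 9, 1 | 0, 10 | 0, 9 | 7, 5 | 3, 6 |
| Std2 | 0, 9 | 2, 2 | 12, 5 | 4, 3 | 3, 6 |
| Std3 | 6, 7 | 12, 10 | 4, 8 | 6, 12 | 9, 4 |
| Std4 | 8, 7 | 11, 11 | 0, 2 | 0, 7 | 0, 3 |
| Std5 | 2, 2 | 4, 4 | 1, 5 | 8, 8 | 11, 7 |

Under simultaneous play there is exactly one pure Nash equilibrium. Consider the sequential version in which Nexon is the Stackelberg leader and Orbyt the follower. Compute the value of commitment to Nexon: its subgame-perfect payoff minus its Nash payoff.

3

Solve by backward induction (Nexon leads).
- Std1: BR = W, leader payoff 0.
- Std2: BR = V, leader payoff 0.
- Std3: BR = Y, leader payoff 6.
- Std4: BR = W, leader payoff 11.
- Std5: BR = Y, leader payoff 8.
Maximizing over 0, 0, 6, 11, 8, Nexon chooses Std4. Subgame-perfect outcome: (Std4, W) with payoffs (11, 11).
For the simultaneous game, intersect best replies.
Nexon's best replies: V→Std1; W→Std3; X→Std2; Y→Std5; Z→Std5.
Orbyt's best replies: Std1→W; Std2→V; Std3→Y; Std4→W; Std5→Y.
Only (Std5, Y) has each player best-responding; Nash payoffs (8, 8).
Nexon's commitment gain: 11 − 8 = 3.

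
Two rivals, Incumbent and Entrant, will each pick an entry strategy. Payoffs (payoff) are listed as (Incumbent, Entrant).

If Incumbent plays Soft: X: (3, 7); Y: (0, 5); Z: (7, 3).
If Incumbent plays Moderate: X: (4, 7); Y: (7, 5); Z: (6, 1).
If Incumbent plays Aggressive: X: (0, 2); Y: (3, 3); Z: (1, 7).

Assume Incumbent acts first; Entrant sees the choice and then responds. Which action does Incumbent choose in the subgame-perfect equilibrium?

Solve by backward induction (Incumbent leads).
- Soft → Entrant plays X (best of 7, 5, 3); Incumbent gets 3.
- Moderate → Entrant plays X (best of 7, 5, 1); Incumbent gets 4.
- Aggressive → Entrant plays Z (best of 2, 3, 7); Incumbent gets 1.
Incumbent's induced payoffs are 3, 4, 1, so Incumbent commits to Moderate. Subgame-perfect outcome: (Moderate, X) with payoffs (4, 7).

Moderate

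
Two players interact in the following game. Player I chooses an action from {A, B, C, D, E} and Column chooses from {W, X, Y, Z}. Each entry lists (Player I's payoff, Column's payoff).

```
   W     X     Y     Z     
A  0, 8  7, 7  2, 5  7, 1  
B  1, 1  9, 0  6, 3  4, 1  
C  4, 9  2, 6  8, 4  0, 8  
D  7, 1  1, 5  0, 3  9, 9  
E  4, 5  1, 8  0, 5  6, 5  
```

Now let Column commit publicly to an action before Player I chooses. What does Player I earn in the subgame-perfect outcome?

Solve by backward induction (Column leads).
- W → Player I plays D (best of 0, 1, 4, 7, 4); Column gets 1.
- X → Player I plays B (best of 7, 9, 2, 1, 1); Column gets 0.
- Y → Player I plays C (best of 2, 6, 8, 0, 0); Column gets 4.
- Z → Player I plays D (best of 7, 4, 0, 9, 6); Column gets 9.
Among 1, 0, 4, 9, the best is 9 at Z. Subgame-perfect outcome: (D, Z) with payoffs (9, 9).

9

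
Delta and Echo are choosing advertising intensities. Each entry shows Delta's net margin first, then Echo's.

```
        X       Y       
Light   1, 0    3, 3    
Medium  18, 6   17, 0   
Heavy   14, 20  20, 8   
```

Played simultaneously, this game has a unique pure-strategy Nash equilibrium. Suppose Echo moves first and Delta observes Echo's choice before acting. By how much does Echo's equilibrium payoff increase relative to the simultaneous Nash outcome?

Backward induction with Echo moving first.
- X → Delta plays Medium (best of 1, 18, 14); Echo gets 6.
- Y → Delta plays Heavy (best of 3, 17, 20); Echo gets 8.
Echo's induced payoffs are 6, 8, so Echo commits to Y. Subgame-perfect outcome: (Heavy, Y) with payoffs (20, 8).
Under simultaneous play:
Delta's best replies: X→Medium; Y→Heavy.
Echo's best replies: Light→Y; Medium→X; Heavy→X.
The unique mutual best reply is (Medium, X), giving (18, 6).
Echo's commitment gain: 8 − 6 = 2.

2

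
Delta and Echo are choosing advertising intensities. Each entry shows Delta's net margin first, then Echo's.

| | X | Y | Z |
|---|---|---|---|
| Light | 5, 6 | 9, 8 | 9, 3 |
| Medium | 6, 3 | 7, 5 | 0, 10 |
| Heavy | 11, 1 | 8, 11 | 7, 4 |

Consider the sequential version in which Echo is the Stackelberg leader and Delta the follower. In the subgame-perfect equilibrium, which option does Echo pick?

Delta best-responds to each possible Echo move:
- X: Delta compares 5, 6, 11 and picks Heavy; Echo would get 1.
- Y: Delta compares 9, 7, 8 and picks Light; Echo would get 8.
- Z: Delta compares 9, 0, 7 and picks Light; Echo would get 3.
Among 1, 8, 3, the best is 8 at Y. Subgame-perfect outcome: (Light, Y) with payoffs (9, 8).

Y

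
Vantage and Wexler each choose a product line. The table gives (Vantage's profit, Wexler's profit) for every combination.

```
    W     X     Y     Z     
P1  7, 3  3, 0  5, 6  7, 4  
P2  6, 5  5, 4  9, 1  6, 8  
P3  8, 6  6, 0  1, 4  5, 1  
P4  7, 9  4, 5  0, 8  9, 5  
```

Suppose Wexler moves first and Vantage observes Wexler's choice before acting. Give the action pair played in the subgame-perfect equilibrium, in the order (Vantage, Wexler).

Work backward from Vantage's decision.
- W: BR = P3, leader payoff 6.
- X: BR = P3, leader payoff 0.
- Y: BR = P2, leader payoff 1.
- Z: BR = P4, leader payoff 5.
Maximizing over 6, 0, 1, 5, Wexler chooses W. Subgame-perfect outcome: (P3, W) with payoffs (8, 6).

(P3, W)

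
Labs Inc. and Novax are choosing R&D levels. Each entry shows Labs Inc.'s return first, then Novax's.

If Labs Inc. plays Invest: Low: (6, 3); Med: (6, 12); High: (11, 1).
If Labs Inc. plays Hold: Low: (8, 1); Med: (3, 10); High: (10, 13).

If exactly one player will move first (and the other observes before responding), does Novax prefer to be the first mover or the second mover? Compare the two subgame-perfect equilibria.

If Labs Inc. leads: Novax's best replies are Invest→Med, Hold→High; Labs Inc.'s induced payoffs 6, 10; outcome (Hold, High), payoffs (10, 13).
If Novax leads: Labs Inc.'s best replies are Low→Hold, Med→Invest, High→Invest; Novax's induced payoffs 1, 12, 1; outcome (Invest, Med), payoffs (6, 12).
Novax gets 12 moving first and 13 moving second, so Novax prefers to move second.

second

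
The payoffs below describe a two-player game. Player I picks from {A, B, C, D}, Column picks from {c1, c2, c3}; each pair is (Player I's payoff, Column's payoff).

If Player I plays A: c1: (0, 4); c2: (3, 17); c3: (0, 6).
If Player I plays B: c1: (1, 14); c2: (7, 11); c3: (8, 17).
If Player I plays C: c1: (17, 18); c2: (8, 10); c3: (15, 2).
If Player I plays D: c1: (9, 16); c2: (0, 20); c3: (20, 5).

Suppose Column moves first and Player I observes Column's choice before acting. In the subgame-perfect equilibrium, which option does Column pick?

Backward induction with Column moving first.
- c1 → Player I plays C (best of 0, 1, 17, 9); Column gets 18.
- c2 → Player I plays C (best of 3, 7, 8, 0); Column gets 10.
- c3 → Player I plays D (best of 0, 8, 15, 20); Column gets 5.
Column's induced payoffs are 18, 10, 5, so Column commits to c1. Subgame-perfect outcome: (C, c1) with payoffs (17, 18).

c1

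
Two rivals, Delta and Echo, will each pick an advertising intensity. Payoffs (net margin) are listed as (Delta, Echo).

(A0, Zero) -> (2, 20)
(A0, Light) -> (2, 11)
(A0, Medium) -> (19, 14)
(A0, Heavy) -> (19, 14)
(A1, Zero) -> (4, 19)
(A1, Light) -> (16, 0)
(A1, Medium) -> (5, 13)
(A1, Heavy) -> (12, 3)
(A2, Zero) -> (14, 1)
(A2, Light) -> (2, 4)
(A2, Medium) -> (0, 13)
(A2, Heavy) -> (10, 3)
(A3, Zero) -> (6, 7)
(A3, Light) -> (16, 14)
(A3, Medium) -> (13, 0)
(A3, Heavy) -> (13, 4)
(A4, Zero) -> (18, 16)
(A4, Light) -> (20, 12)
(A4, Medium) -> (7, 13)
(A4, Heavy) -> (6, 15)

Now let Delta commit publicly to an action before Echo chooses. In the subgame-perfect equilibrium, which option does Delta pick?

A4

Solve by backward induction (Delta leads).
- A0 → Echo plays Zero (best of 20, 11, 14, 14); Delta gets 2.
- A1 → Echo plays Zero (best of 19, 0, 13, 3); Delta gets 4.
- A2 → Echo plays Medium (best of 1, 4, 13, 3); Delta gets 0.
- A3 → Echo plays Light (best of 7, 14, 0, 4); Delta gets 16.
- A4 → Echo plays Zero (best of 16, 12, 13, 15); Delta gets 18.
Maximizing over 2, 4, 0, 16, 18, Delta chooses A4. Subgame-perfect outcome: (A4, Zero) with payoffs (18, 16).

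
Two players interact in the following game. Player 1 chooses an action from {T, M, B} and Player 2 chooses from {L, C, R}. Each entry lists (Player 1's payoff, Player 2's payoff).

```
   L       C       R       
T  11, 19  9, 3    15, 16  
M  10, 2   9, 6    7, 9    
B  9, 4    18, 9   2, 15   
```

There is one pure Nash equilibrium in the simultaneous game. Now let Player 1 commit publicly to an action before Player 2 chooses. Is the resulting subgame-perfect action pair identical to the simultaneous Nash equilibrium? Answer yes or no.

yes

Work backward from Player 2's decision.
- T → Player 2 plays L (best of 19, 3, 16); Player 1 gets 11.
- M → Player 2 plays R (best of 2, 6, 9); Player 1 gets 7.
- B → Player 2 plays R (best of 4, 9, 15); Player 1 gets 2.
Among 11, 7, 2, the best is 11 at T. Subgame-perfect outcome: (T, L) with payoffs (11, 19).
Now find the simultaneous Nash equilibrium.
Player 1's best replies: L→T; C→B; R→T.
Player 2's best replies: T→L; M→R; B→R.
Only (T, L) has each player best-responding; Nash payoffs (11, 19).
Sequential outcome (T, L) coincides with the Nash profile (T, L).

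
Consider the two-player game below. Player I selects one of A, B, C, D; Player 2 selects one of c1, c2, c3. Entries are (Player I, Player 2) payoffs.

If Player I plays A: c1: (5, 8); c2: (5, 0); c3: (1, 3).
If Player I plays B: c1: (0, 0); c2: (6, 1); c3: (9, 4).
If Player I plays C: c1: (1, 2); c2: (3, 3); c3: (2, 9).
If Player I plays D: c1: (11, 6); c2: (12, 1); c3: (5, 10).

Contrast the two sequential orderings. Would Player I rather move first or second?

second

If Player I leads: Player 2's best replies are A→c1, B→c3, C→c3, D→c3; Player I's induced payoffs 5, 9, 2, 5; outcome (B, c3), payoffs (9, 4).
If Player 2 leads: Player I's best replies are c1→D, c2→D, c3→B; Player 2's induced payoffs 6, 1, 4; outcome (D, c1), payoffs (11, 6).
Player I gets 9 moving first and 11 moving second, so Player I prefers to move second.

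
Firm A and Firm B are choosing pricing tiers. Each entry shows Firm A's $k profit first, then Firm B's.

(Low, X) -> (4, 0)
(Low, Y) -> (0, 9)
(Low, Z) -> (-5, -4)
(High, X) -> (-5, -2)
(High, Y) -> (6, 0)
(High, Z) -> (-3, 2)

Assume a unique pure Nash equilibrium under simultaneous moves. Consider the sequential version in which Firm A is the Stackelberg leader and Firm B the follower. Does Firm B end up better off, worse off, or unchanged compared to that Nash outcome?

Backward induction with Firm A moving first.
- Low → Firm B plays Y (best of 0, 9, -4); Firm A gets 0.
- High → Firm B plays Z (best of -2, 0, 2); Firm A gets -3.
Maximizing over 0, -3, Firm A chooses Low. Subgame-perfect outcome: (Low, Y) with payoffs (0, 9).
Now find the simultaneous Nash equilibrium.
Firm A's best replies: X→Low; Y→High; Z→High.
Firm B's best replies: Low→Y; High→Z.
Only (High, Z) has each player best-responding; Nash payoffs (-3, 2).
Firm B earns 9 sequentially versus 2 at the Nash outcome: better off.

better off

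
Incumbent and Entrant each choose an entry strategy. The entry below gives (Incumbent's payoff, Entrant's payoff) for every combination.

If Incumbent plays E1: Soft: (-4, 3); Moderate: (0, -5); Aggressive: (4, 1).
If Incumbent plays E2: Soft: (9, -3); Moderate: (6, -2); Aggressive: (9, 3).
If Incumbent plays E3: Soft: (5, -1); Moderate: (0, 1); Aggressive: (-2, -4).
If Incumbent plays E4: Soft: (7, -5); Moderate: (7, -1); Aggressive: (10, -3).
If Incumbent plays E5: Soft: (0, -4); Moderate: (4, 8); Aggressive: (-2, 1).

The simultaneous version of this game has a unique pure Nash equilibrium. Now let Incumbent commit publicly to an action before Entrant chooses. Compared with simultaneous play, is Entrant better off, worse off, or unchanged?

Solve by backward induction (Incumbent leads).
- E1 → Entrant plays Soft (best of 3, -5, 1); Incumbent gets -4.
- E2 → Entrant plays Aggressive (best of -3, -2, 3); Incumbent gets 9.
- E3 → Entrant plays Moderate (best of -1, 1, -4); Incumbent gets 0.
- E4 → Entrant plays Moderate (best of -5, -1, -3); Incumbent gets 7.
- E5 → Entrant plays Moderate (best of -4, 8, 1); Incumbent gets 4.
Among -4, 9, 0, 7, 4, the best is 9 at E2. Subgame-perfect outcome: (E2, Aggressive) with payoffs (9, 3).
Now find the simultaneous Nash equilibrium.
Incumbent's best replies: Soft→E2; Moderate→E4; Aggressive→E4.
Entrant's best replies: E1→Soft; E2→Aggressive; E3→Moderate; E4→Moderate; E5→Moderate.
The unique mutual best reply is (E4, Moderate), giving (7, -1).
Entrant earns 3 sequentially versus -1 at the Nash outcome: better off.

better off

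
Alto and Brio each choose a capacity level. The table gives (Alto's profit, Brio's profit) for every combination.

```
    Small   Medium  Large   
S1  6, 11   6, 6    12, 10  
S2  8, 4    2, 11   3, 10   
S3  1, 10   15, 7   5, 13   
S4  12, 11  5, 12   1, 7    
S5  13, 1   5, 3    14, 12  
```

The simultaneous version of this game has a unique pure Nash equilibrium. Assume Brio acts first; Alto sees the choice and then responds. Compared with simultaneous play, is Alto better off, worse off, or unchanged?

unchanged

Solve by backward induction (Brio leads).
- Small: Alto compares 6, 8, 1, 12, 13 and picks S5; Brio would get 1.
- Medium: Alto compares 6, 2, 15, 5, 5 and picks S3; Brio would get 7.
- Large: Alto compares 12, 3, 5, 1, 14 and picks S5; Brio would get 12.
Among 1, 7, 12, the best is 12 at Large. Subgame-perfect outcome: (S5, Large) with payoffs (14, 12).
For the simultaneous game, intersect best replies.
Alto's best replies: Small→S5; Medium→S3; Large→S5.
Brio's best replies: S1→Small; S2→Medium; S3→Large; S4→Medium; S5→Large.
The unique mutual best reply is (S5, Large), giving (14, 12).
Alto earns 14 sequentially versus 14 at the Nash outcome: unchanged.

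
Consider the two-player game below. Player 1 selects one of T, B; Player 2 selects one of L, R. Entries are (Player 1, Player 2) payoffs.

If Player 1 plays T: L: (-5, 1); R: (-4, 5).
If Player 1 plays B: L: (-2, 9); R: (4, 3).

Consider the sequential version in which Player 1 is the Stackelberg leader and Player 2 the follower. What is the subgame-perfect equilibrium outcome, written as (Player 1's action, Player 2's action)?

(B, L)

Work backward from Player 2's decision.
- T: BR = R, leader payoff -4.
- B: BR = L, leader payoff -2.
Among -4, -2, the best is -2 at B. Subgame-perfect outcome: (B, L) with payoffs (-2, 9).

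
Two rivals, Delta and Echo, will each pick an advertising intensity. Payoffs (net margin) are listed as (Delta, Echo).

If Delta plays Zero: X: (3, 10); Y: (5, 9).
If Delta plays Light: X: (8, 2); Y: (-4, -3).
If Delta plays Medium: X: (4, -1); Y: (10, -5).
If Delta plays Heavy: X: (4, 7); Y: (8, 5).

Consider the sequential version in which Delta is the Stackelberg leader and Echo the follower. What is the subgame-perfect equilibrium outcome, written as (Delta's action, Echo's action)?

(Light, X)

Backward induction with Delta moving first.
- Zero: BR = X, leader payoff 3.
- Light: BR = X, leader payoff 8.
- Medium: BR = X, leader payoff 4.
- Heavy: BR = X, leader payoff 4.
Among 3, 8, 4, 4, the best is 8 at Light. Subgame-perfect outcome: (Light, X) with payoffs (8, 2).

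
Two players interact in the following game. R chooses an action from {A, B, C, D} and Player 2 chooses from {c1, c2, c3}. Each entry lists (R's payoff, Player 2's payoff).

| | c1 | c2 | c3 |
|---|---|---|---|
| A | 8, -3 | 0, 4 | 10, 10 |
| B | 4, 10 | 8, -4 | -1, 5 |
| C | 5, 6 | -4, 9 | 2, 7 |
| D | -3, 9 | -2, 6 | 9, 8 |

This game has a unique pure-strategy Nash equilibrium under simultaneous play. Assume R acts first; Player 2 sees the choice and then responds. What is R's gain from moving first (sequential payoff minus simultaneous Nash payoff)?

0

Solve by backward induction (R leads).
- A → Player 2 plays c3 (best of -3, 4, 10); R gets 10.
- B → Player 2 plays c1 (best of 10, -4, 5); R gets 4.
- C → Player 2 plays c2 (best of 6, 9, 7); R gets -4.
- D → Player 2 plays c1 (best of 9, 6, 8); R gets -3.
Among 10, 4, -4, -3, the best is 10 at A. Subgame-perfect outcome: (A, c3) with payoffs (10, 10).
Under simultaneous play:
R's best replies: c1→A; c2→B; c3→A.
Player 2's best replies: A→c3; B→c1; C→c2; D→c1.
The unique mutual best reply is (A, c3), giving (10, 10).
R's commitment gain: 10 − 10 = 0.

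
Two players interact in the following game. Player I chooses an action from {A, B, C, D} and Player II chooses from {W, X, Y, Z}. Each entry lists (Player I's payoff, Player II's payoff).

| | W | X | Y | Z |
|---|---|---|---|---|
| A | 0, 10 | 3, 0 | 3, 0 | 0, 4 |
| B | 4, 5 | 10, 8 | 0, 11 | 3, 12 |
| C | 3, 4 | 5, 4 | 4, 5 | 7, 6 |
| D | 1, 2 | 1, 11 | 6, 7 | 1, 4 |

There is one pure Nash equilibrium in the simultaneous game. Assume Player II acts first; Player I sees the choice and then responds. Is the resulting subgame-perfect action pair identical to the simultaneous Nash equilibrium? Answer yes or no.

no

Solve by backward induction (Player II leads).
- W → Player I plays B (best of 0, 4, 3, 1); Player II gets 5.
- X → Player I plays B (best of 3, 10, 5, 1); Player II gets 8.
- Y → Player I plays D (best of 3, 0, 4, 6); Player II gets 7.
- Z → Player I plays C (best of 0, 3, 7, 1); Player II gets 6.
Maximizing over 5, 8, 7, 6, Player II chooses X. Subgame-perfect outcome: (B, X) with payoffs (10, 8).
Under simultaneous play:
Player I's best replies: W→B; X→B; Y→D; Z→C.
Player II's best replies: A→W; B→Z; C→Z; D→X.
Only (C, Z) has each player best-responding; Nash payoffs (7, 6).
Sequential outcome (B, X) differs from the Nash profile (C, Z).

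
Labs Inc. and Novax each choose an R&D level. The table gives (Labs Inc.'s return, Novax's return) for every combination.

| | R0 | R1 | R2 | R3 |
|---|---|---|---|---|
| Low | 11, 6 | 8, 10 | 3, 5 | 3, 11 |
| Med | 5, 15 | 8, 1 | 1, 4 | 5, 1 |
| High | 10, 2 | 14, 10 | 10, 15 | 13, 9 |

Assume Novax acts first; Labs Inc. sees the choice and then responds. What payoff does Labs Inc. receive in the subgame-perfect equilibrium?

Work backward from Labs Inc.'s decision.
- R0 → Labs Inc. plays Low (best of 11, 5, 10); Novax gets 6.
- R1 → Labs Inc. plays High (best of 8, 8, 14); Novax gets 10.
- R2 → Labs Inc. plays High (best of 3, 1, 10); Novax gets 15.
- R3 → Labs Inc. plays High (best of 3, 5, 13); Novax gets 9.
Maximizing over 6, 10, 15, 9, Novax chooses R2. Subgame-perfect outcome: (High, R2) with payoffs (10, 15).

10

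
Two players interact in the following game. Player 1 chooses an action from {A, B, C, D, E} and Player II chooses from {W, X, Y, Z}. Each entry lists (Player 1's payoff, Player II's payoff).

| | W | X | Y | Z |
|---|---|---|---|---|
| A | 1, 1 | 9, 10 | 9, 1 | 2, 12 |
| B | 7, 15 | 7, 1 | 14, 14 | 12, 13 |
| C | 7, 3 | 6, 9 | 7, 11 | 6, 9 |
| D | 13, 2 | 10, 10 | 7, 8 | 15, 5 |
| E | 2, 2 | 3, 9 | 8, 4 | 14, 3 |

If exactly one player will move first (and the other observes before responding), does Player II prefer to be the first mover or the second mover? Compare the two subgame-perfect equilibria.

If Player 1 leads: Player II's best replies are A→Z, B→W, C→Y, D→X, E→X; Player 1's induced payoffs 2, 7, 7, 10, 3; outcome (D, X), payoffs (10, 10).
If Player II leads: Player 1's best replies are W→D, X→D, Y→B, Z→D; Player II's induced payoffs 2, 10, 14, 5; outcome (B, Y), payoffs (14, 14).
Player II gets 14 moving first and 10 moving second, so Player II prefers to move first.

first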